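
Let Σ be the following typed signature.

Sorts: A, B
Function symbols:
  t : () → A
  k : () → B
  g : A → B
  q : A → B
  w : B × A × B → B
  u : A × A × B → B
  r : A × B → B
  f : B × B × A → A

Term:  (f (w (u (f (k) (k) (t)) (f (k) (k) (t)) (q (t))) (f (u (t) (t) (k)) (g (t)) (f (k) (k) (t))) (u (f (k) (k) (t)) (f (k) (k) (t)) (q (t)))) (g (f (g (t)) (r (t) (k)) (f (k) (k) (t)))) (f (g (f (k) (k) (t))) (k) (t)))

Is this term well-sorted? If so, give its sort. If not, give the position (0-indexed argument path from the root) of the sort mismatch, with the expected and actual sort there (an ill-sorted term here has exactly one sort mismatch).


        (k) : B
        (k) : B
        (t) : A
      (f (k) (k) (t)) : A
        (k) : B
        (k) : B
        (t) : A
      (f (k) (k) (t)) : A
        (t) : A
      (q (t)) : B
    (u (f (k) (k) (t)) (f (k) (k) (t)) (q (t))) : B
        (t) : A
        (t) : A
        (k) : B
      (u (t) (t) (k)) : B
        (t) : A
      (g (t)) : B
        (k) : B
        (k) : B
        (t) : A
      (f (k) (k) (t)) : A
    (f (u (t) (t) (k)) (g (t)) (f (k) (k) (t))) : A
        (k) : B
        (k) : B
        (t) : A
      (f (k) (k) (t)) : A
        (k) : B
        (k) : B
        (t) : A
      (f (k) (k) (t)) : A
        (t) : A
      (q (t)) : B
    (u (f (k) (k) (t)) (f (k) (k) (t)) (q (t))) : B
  (w (u (f (k) (k) (t)) (f (k) (k) (t)) (q (t))) (f (u (t) (t) (k)) (g (t)) (f (k) (k) (t))) (u (f (k) (k) (t)) (f (k) (k) (t)) (q (t)))) : B
        (t) : A
      (g (t)) : B
        (t) : A
        (k) : B
      (r (t) (k)) : B
        (k) : B
        (k) : B
        (t) : A
      (f (k) (k) (t)) : A
    (f (g (t)) (r (t) (k)) (f (k) (k) (t))) : A
  (g (f (g (t)) (r (t) (k)) (f (k) (k) (t)))) : B
        (k) : B
        (k) : B
        (t) : A
      (f (k) (k) (t)) : A
    (g (f (k) (k) (t))) : B
    (k) : B
    (t) : A
  (f (g (f (k) (k) (t))) (k) (t)) : A
(f (w (u (f (k) (k) (t)) (f (k) (k) (t)) (q (t))) (f (u (t) (t) (k)) (g (t)) (f (k) (k) (t))) (u (f (k) (k) (t)) (f (k) (k) (t)) (q (t)))) (g (f (g (t)) (r (t) (k)) (f (k) (k) (t)))) (f (g (f (k) (k) (t))) (k) (t))) : A

well-sorted; sort = A


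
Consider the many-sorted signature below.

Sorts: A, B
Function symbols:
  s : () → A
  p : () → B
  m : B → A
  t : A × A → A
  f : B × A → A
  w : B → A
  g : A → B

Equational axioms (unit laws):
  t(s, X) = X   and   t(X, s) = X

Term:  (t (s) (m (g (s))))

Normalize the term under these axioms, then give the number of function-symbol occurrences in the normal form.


1. (t (s) (m (g (s))))  →  (m (g (s)))
normal form: (m (g (s)))

size = 3


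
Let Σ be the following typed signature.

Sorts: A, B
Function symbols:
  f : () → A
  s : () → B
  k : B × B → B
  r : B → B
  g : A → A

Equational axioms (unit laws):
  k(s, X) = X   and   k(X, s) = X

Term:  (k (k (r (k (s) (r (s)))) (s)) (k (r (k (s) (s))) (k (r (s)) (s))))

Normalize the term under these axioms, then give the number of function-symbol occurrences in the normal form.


size = 9

1. (k (k (r (k (s) (r (s)))) (s)) (k (r (k (s) (s))) (k (r (s)) (s))))  →  (k (r (k (s) (r (s)))) (k (r (k (s) (s))) (k (r (s)) (s))))
2. (k (r (k (s) (r (s)))) (k (r (k (s) (s))) (k (r (s)) (s))))  →  (k (r (r (s))) (k (r (k (s) (s))) (k (r (s)) (s))))
3. (k (r (r (s))) (k (r (k (s) (s))) (k (r (s)) (s))))  →  (k (r (r (s))) (k (r (s)) (k (r (s)) (s))))
4. (k (r (r (s))) (k (r (s)) (k (r (s)) (s))))  →  (k (r (r (s))) (k (r (s)) (r (s))))
normal form: (k (r (r (s))) (k (r (s)) (r (s))))


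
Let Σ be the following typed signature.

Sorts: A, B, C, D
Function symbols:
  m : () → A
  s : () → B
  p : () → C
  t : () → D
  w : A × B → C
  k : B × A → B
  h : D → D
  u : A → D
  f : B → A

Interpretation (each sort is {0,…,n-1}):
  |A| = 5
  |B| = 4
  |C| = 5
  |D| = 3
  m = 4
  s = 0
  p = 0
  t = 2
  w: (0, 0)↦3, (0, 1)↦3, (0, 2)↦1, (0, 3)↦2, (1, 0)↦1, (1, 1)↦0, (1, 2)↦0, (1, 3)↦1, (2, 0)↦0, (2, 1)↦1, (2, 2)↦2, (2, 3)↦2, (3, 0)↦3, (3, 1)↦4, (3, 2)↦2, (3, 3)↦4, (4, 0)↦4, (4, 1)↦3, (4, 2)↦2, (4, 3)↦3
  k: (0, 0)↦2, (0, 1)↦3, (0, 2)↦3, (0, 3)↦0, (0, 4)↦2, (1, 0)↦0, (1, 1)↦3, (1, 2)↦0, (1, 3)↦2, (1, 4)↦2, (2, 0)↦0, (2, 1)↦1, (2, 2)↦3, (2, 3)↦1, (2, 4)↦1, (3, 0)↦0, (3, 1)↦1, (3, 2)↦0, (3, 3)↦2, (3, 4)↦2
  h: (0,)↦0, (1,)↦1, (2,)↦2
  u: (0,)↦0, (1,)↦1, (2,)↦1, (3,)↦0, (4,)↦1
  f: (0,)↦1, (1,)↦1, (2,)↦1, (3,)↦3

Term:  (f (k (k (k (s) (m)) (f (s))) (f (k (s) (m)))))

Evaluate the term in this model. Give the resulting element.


value = 3

  s = 0
  m = 4
  (k (s) (m)) = k(0, 4) = 2
  s = 0
  (f (s)) = f(0,) = 1
  (k (k (s) (m)) (f (s))) = k(2, 1) = 1
  s = 0
  m = 4
  (k (s) (m)) = k(0, 4) = 2
  (f (k (s) (m))) = f(2,) = 1
  (k (k (k (s) (m)) (f (s))) (f (k (s) (m)))) = k(1, 1) = 3
  (f (k (k (k (s) (m)) (f (s))) (f (k (s) (m))))) = f(3,) = 3


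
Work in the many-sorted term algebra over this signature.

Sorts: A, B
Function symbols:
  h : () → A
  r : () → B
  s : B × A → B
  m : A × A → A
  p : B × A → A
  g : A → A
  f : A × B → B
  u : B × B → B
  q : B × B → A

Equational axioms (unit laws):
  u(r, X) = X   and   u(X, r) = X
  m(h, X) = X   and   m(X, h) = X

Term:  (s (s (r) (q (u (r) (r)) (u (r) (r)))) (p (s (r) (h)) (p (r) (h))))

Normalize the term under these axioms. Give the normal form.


normal form = (s (s (r) (q (r) (r))) (p (s (r) (h)) (p (r) (h))))

1. (s (s (r) (q (u (r) (r)) (u (r) (r)))) (p (s (r) (h)) (p (r) (h))))  →  (s (s (r) (q (r) (u (r) (r)))) (p (s (r) (h)) (p (r) (h))))
2. (s (s (r) (q (r) (u (r) (r)))) (p (s (r) (h)) (p (r) (h))))  →  (s (s (r) (q (r) (r))) (p (s (r) (h)) (p (r) (h))))


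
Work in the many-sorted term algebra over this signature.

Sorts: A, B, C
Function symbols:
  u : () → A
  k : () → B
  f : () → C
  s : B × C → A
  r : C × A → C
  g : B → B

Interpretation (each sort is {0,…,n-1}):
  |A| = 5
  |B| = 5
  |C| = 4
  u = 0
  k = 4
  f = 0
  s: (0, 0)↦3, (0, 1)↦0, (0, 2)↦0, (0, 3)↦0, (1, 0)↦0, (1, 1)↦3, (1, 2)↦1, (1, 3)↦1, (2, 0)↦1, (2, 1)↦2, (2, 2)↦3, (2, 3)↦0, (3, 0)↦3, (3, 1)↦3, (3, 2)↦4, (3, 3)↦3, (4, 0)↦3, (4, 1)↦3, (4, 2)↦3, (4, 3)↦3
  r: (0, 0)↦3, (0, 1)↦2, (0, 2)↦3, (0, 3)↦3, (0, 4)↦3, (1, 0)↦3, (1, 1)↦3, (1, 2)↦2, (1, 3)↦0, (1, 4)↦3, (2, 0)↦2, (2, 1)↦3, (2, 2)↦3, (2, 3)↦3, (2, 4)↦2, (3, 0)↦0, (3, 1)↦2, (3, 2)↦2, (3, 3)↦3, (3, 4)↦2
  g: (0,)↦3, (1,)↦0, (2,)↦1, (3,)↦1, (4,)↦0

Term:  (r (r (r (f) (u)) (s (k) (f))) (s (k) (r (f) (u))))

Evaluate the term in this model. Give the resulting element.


  f = 0
  u = 0
  (r (f) (u)) = r(0, 0) = 3
  k = 4
  f = 0
  (s (k) (f)) = s(4, 0) = 3
  (r (r (f) (u)) (s (k) (f))) = r(3, 3) = 3
  k = 4
  f = 0
  u = 0
  (r (f) (u)) = r(0, 0) = 3
  (s (k) (r (f) (u))) = s(4, 3) = 3
  (r (r (r (f) (u)) (s (k) (f))) (s (k) (r (f) (u)))) = r(3, 3) = 3

value = 3


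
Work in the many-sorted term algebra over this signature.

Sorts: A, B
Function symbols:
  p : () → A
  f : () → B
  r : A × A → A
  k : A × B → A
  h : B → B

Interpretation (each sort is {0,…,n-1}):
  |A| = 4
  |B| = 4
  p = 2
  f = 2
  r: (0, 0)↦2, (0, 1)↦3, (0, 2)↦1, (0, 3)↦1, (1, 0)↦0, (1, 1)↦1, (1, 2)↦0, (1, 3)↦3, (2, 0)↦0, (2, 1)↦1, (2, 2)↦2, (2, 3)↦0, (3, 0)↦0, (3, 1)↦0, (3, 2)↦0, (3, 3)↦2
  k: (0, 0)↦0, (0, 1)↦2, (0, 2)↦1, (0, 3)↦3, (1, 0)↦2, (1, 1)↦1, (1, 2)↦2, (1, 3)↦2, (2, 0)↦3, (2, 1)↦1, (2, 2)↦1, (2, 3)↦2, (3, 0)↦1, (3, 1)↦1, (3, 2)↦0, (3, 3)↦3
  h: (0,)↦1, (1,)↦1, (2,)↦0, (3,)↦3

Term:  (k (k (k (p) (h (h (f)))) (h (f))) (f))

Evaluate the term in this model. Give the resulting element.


value = 1

  p = 2
  f = 2
  (h (f)) = h(2,) = 0
  (h (h (f))) = h(0,) = 1
  (k (p) (h (h (f)))) = k(2, 1) = 1
  f = 2
  (h (f)) = h(2,) = 0
  (k (k (p) (h (h (f)))) (h (f))) = k(1, 0) = 2
  f = 2
  (k (k (k (p) (h (h (f)))) (h (f))) (f)) = k(2, 2) = 1


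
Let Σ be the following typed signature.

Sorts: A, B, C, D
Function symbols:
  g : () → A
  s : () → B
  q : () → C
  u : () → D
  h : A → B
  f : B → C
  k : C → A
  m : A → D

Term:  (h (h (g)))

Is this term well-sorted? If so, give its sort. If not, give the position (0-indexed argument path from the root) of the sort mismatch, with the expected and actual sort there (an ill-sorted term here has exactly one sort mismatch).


ill-sorted at position [0]: expected A, got B

    (g) : A
  (h (g)) : B
(h (h (g))) : ✗ arg 0 at [0] has sort B, expected A


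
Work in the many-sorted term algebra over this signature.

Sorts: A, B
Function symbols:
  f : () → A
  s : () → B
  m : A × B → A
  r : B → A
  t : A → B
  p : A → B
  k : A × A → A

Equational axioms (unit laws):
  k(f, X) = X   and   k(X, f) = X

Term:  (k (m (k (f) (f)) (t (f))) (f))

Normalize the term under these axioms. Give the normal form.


1. (k (m (k (f) (f)) (t (f))) (f))  →  (m (k (f) (f)) (t (f)))
2. (m (k (f) (f)) (t (f)))  →  (m (f) (t (f)))

normal form = (m (f) (t (f)))


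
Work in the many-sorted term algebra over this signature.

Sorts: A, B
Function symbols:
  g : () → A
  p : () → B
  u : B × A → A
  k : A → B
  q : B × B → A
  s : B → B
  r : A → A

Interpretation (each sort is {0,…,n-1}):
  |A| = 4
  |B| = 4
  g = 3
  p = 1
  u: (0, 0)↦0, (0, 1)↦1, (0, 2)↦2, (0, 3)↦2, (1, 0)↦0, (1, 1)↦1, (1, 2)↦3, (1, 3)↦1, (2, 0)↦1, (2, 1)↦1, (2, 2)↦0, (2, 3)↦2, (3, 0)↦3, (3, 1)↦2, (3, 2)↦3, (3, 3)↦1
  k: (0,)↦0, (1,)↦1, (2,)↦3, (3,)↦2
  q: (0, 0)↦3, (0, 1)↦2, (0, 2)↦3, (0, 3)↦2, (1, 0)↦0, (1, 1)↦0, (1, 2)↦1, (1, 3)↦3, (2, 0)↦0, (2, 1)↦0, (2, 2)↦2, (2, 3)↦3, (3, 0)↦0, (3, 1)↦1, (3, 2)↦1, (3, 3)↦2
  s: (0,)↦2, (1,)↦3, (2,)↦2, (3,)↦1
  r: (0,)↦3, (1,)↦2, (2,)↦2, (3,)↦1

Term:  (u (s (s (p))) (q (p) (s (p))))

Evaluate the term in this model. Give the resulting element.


value = 1

  p = 1
  (s (p)) = s(1,) = 3
  (s (s (p))) = s(3,) = 1
  p = 1
  p = 1
  (s (p)) = s(1,) = 3
  (q (p) (s (p))) = q(1, 3) = 3
  (u (s (s (p))) (q (p) (s (p)))) = u(1, 3) = 1


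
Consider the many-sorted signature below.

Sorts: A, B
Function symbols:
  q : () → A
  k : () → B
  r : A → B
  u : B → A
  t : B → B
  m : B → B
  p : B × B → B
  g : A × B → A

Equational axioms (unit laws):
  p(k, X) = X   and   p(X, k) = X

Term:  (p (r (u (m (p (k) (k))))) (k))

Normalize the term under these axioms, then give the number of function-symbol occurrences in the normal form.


size = 4

1. (p (r (u (m (p (k) (k))))) (k))  →  (r (u (m (p (k) (k)))))
2. (r (u (m (p (k) (k)))))  →  (r (u (m (k))))
normal form: (r (u (m (k))))


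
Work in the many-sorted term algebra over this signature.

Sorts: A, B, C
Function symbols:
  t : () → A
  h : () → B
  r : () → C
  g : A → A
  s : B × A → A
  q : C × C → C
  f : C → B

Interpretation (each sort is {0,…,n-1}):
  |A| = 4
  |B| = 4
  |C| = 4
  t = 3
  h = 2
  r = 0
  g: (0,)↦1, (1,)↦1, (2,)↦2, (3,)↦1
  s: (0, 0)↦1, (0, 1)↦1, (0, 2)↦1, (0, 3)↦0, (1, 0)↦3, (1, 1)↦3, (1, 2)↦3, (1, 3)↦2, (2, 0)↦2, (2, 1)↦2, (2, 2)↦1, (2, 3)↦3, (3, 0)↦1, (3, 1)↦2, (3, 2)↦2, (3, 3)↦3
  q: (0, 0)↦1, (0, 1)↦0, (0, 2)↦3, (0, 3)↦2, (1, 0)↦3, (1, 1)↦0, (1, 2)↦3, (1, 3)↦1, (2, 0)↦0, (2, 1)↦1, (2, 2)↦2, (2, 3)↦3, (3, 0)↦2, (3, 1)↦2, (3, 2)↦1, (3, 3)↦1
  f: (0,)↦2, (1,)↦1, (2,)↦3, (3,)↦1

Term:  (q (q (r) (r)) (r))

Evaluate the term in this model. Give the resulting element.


  r = 0
  r = 0
  (q (r) (r)) = q(0, 0) = 1
  r = 0
  (q (q (r) (r)) (r)) = q(1, 0) = 3

value = 3


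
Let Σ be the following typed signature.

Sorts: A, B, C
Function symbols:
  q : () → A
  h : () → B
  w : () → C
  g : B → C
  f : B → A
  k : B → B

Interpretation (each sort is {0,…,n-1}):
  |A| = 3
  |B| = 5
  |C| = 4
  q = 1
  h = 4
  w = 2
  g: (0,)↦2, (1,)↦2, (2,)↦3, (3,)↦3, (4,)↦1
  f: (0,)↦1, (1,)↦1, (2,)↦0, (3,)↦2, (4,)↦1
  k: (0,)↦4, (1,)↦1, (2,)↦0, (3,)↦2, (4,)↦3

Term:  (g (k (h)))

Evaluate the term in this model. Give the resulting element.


  h = 4
  (k (h)) = k(4,) = 3
  (g (k (h))) = g(3,) = 3

value = 3


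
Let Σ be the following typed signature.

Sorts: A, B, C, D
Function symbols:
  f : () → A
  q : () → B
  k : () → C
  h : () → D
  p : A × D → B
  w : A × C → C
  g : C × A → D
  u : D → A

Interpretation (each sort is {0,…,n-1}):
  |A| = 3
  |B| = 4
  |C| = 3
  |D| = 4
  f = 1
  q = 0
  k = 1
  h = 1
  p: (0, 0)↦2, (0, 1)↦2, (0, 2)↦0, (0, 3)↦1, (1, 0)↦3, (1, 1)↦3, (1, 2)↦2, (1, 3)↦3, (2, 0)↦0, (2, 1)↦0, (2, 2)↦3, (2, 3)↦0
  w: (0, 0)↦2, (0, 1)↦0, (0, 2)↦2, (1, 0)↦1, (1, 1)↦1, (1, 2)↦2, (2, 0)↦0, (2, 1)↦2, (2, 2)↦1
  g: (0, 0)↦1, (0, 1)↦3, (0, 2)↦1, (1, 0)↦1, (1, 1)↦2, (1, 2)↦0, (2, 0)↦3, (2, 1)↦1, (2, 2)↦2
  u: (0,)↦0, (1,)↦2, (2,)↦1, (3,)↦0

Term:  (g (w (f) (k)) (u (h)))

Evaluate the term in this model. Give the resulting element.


value = 0

  f = 1
  k = 1
  (w (f) (k)) = w(1, 1) = 1
  h = 1
  (u (h)) = u(1,) = 2
  (g (w (f) (k)) (u (h))) = g(1, 2) = 0


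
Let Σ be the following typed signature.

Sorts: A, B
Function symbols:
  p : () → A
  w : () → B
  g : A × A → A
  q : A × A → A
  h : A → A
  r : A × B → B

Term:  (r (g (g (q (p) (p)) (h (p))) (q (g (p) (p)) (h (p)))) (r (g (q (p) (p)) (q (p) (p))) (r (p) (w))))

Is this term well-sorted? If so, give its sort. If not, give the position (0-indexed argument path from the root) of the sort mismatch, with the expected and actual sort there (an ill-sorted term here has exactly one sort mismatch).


        (p) : A
        (p) : A
      (q (p) (p)) : A
        (p) : A
      (h (p)) : A
    (g (q (p) (p)) (h (p))) : A
        (p) : A
        (p) : A
      (g (p) (p)) : A
        (p) : A
      (h (p)) : A
    (q (g (p) (p)) (h (p))) : A
  (g (g (q (p) (p)) (h (p))) (q (g (p) (p)) (h (p)))) : A
        (p) : A
        (p) : A
      (q (p) (p)) : A
        (p) : A
        (p) : A
      (q (p) (p)) : A
    (g (q (p) (p)) (q (p) (p))) : A
      (p) : A
      (w) : B
    (r (p) (w)) : B
  (r (g (q (p) (p)) (q (p) (p))) (r (p) (w))) : B
(r (g (g (q (p) (p)) (h (p))) (q (g (p) (p)) (h (p)))) (r (g (q (p) (p)) (q (p) (p))) (r (p) (w)))) : B

well-sorted; sort = B


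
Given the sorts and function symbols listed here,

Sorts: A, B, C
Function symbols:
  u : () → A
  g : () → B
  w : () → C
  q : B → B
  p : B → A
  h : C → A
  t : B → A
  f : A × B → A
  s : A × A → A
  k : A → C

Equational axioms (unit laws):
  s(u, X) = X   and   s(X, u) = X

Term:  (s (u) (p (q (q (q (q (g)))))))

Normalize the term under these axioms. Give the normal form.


1. (s (u) (p (q (q (q (q (g)))))))  →  (p (q (q (q (q (g))))))

normal form = (p (q (q (q (q (g))))))


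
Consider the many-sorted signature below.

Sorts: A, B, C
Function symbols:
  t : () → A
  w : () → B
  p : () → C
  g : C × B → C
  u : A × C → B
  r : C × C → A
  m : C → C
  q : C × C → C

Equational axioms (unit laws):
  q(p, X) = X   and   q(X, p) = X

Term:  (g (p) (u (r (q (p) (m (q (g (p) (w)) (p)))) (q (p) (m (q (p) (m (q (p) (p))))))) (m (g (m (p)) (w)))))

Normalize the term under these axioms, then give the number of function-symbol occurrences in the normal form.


1. (g (p) (u (r (q (p) (m (q (g (p) (w)) (p)))) (q (p) (m (q (p) (m (q (p) (p))))))) (m (g (m (p)) (w)))))  →  (g (p) (u (r (m (q (g (p) (w)) (p))) (q (p) (m (q (p) (m (q (p) (p))))))) (m (g (m (p)) (w)))))
2. (g (p) (u (r (m (q (g (p) (w)) (p))) (q (p) (m (q (p) (m (q (p) (p))))))) (m (g (m (p)) (w)))))  →  (g (p) (u (r (m (g (p) (w))) (q (p) (m (q (p) (m (q (p) (p))))))) (m (g (m (p)) (w)))))
3. (g (p) (u (r (m (g (p) (w))) (q (p) (m (q (p) (m (q (p) (p))))))) (m (g (m (p)) (w)))))  →  (g (p) (u (r (m (g (p) (w))) (m (q (p) (m (q (p) (p)))))) (m (g (m (p)) (w)))))
4. (g (p) (u (r (m (g (p) (w))) (m (q (p) (m (q (p) (p)))))) (m (g (m (p)) (w)))))  →  (g (p) (u (r (m (g (p) (w))) (m (m (q (p) (p))))) (m (g (m (p)) (w)))))
5. (g (p) (u (r (m (g (p) (w))) (m (m (q (p) (p))))) (m (g (m (p)) (w)))))  →  (g (p) (u (r (m (g (p) (w))) (m (m (p)))) (m (g (m (p)) (w)))))
normal form: (g (p) (u (r (m (g (p) (w))) (m (m (p)))) (m (g (m (p)) (w)))))

size = 16


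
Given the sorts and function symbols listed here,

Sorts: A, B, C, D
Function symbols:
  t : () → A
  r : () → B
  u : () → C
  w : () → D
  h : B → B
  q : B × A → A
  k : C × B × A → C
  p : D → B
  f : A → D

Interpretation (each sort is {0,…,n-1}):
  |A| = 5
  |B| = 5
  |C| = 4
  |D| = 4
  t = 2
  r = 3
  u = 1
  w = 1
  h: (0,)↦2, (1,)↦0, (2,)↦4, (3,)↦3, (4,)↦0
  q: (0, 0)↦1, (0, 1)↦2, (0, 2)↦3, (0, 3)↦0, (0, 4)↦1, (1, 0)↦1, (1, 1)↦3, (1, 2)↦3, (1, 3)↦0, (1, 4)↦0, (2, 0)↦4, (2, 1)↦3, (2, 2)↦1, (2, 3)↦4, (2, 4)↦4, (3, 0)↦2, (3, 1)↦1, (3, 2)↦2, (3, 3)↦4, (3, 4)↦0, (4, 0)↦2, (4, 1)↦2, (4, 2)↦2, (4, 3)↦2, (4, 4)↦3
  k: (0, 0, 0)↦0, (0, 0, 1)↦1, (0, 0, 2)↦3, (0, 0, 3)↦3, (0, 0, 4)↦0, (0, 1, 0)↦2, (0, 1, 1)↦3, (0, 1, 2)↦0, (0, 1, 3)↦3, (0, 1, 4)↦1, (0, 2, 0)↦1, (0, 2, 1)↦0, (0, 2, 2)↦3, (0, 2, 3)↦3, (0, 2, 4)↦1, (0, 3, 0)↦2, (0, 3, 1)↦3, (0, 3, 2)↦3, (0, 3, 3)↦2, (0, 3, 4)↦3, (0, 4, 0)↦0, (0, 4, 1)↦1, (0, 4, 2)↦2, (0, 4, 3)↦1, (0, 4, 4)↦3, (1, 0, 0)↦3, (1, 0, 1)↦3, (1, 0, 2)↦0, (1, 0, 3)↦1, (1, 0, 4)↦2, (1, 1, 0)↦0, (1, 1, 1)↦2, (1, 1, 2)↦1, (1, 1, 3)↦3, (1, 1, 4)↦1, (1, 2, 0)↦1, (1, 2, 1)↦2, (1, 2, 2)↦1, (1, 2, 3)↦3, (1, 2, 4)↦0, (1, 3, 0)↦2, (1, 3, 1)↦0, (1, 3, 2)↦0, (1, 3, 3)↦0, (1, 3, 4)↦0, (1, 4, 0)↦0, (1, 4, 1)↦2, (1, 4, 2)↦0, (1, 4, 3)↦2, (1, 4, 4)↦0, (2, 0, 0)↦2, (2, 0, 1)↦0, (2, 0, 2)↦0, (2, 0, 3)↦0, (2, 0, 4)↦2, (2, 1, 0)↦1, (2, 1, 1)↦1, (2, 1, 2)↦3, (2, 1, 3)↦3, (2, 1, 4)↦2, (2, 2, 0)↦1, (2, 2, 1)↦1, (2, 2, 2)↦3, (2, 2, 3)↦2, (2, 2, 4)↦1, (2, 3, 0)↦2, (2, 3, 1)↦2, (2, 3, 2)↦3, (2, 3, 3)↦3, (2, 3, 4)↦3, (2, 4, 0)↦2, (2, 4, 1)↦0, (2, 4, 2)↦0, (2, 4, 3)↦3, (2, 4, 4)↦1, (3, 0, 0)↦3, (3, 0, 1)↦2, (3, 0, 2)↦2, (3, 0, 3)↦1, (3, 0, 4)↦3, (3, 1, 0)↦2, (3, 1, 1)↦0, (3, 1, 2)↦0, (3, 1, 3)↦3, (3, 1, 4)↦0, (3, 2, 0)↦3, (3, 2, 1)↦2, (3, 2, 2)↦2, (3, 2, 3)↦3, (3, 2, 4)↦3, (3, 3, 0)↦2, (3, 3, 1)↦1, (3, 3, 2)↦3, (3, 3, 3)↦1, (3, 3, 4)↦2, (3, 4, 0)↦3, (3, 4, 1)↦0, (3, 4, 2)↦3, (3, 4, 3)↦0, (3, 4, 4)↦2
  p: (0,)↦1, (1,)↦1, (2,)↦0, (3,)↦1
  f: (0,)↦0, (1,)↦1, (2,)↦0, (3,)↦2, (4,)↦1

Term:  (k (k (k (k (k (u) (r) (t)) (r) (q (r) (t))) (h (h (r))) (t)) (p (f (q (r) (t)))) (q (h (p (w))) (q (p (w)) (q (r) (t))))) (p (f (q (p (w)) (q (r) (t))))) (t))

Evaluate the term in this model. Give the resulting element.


value = 0

  u = 1
  r = 3
  t = 2
  (k (u) (r) (t)) = k(1, 3, 2) = 0
  r = 3
  r = 3
  t = 2
  (q (r) (t)) = q(3, 2) = 2
  (k (k (u) (r) (t)) (r) (q (r) (t))) = k(0, 3, 2) = 3
  r = 3
  (h (r)) = h(3,) = 3
  (h (h (r))) = h(3,) = 3
  t = 2
  (k (k (k (u) (r) (t)) (r) (q (r) (t))) (h (h (r))) (t)) = k(3, 3, 2) = 3
  r = 3
  t = 2
  (q (r) (t)) = q(3, 2) = 2
  (f (q (r) (t))) = f(2,) = 0
  (p (f (q (r) (t)))) = p(0,) = 1
  w = 1
  (p (w)) = p(1,) = 1
  (h (p (w))) = h(1,) = 0
  w = 1
  (p (w)) = p(1,) = 1
  r = 3
  t = 2
  (q (r) (t)) = q(3, 2) = 2
  (q (p (w)) (q (r) (t))) = q(1, 2) = 3
  (q (h (p (w))) (q (p (w)) (q (r) (t)))) = q(0, 3) = 0
  (k (k (k (k (u) (r) (t)) (r) (q (r) (t))) (h (h (r))) (t)) (p (f (q (r) (t)))) (q (h (p (w))) (q (p (w)) (q (r) (t))))) = k(3, 1, 0) = 2
  w = 1
  (p (w)) = p(1,) = 1
  r = 3
  t = 2
  (q (r) (t)) = q(3, 2) = 2
  (q (p (w)) (q (r) (t))) = q(1, 2) = 3
  (f (q (p (w)) (q (r) (t)))) = f(3,) = 2
  (p (f (q (p (w)) (q (r) (t))))) = p(2,) = 0
  t = 2
  (k (k (k (k (k (u) (r) (t)) (r) (q (r) (t))) (h (h (r))) (t)) (p (f (q (r) (t)))) (q (h (p (w))) (q (p (w)) (q (r) (t))))) (p (f (q (p (w)) (q (r) (t))))) (t)) = k(2, 0, 2) = 0


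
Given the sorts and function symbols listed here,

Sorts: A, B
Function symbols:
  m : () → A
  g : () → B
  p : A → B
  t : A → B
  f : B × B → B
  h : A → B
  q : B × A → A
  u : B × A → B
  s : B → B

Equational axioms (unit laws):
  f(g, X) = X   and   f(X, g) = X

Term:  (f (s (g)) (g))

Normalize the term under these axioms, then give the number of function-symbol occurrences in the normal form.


1. (f (s (g)) (g))  →  (s (g))
normal form: (s (g))

size = 2


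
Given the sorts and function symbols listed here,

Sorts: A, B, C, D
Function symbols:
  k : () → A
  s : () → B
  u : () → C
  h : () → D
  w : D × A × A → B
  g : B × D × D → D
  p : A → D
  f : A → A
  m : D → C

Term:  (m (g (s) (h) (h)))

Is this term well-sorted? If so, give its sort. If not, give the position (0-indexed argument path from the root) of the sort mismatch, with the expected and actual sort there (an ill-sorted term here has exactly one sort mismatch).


well-sorted; sort = C

    (s) : B
    (h) : D
    (h) : D
  (g (s) (h) (h)) : D
(m (g (s) (h) (h))) : C


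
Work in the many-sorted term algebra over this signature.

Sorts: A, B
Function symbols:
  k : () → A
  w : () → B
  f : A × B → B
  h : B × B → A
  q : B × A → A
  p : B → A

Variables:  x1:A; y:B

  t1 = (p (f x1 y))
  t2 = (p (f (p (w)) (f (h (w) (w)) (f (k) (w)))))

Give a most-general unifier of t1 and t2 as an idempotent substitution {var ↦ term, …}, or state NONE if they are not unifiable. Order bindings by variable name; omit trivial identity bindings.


{x1 ↦ (p (w)), y ↦ (f (h (w) (w)) (f (k) (w)))}


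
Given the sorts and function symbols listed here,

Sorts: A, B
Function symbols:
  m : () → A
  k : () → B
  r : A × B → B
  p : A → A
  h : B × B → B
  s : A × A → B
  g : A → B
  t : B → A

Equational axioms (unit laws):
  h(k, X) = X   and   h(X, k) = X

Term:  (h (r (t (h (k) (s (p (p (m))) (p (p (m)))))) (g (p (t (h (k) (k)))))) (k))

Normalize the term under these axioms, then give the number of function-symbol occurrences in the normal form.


size = 13

1. (h (r (t (h (k) (s (p (p (m))) (p (p (m)))))) (g (p (t (h (k) (k)))))) (k))  →  (r (t (h (k) (s (p (p (m))) (p (p (m)))))) (g (p (t (h (k) (k))))))
2. (r (t (h (k) (s (p (p (m))) (p (p (m)))))) (g (p (t (h (k) (k))))))  →  (r (t (s (p (p (m))) (p (p (m))))) (g (p (t (h (k) (k))))))
3. (r (t (s (p (p (m))) (p (p (m))))) (g (p (t (h (k) (k))))))  →  (r (t (s (p (p (m))) (p (p (m))))) (g (p (t (k)))))
normal form: (r (t (s (p (p (m))) (p (p (m))))) (g (p (t (k)))))


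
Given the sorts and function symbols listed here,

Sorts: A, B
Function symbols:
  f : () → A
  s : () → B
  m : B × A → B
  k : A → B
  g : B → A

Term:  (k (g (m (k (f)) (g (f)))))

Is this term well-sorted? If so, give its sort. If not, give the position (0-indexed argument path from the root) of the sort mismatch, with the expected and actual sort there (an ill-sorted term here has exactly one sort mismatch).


ill-sorted at position [0, 0, 1, 0]: expected B, got A

        (f) : A
      (k (f)) : B
        (f) : A
      (g (f)) : ✗ arg 0 at [0, 0, 1, 0] has sort A, expected B


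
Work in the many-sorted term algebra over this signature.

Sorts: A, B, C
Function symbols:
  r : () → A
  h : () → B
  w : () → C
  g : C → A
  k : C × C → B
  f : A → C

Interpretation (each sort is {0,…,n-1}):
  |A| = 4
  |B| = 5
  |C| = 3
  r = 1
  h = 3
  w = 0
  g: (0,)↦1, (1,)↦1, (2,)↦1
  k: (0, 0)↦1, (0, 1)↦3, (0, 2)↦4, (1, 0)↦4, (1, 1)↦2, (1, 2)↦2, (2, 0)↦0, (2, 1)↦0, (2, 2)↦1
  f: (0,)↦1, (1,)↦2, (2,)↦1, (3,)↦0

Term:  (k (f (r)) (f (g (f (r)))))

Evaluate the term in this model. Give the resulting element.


  r = 1
  (f (r)) = f(1,) = 2
  r = 1
  (f (r)) = f(1,) = 2
  (g (f (r))) = g(2,) = 1
  (f (g (f (r)))) = f(1,) = 2
  (k (f (r)) (f (g (f (r))))) = k(2, 2) = 1

value = 1


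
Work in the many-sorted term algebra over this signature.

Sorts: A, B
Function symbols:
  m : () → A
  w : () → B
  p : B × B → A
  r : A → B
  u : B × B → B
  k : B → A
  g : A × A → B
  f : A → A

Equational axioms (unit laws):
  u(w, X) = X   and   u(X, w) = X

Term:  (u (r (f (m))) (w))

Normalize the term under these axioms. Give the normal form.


1. (u (r (f (m))) (w))  →  (r (f (m)))

normal form = (r (f (m)))


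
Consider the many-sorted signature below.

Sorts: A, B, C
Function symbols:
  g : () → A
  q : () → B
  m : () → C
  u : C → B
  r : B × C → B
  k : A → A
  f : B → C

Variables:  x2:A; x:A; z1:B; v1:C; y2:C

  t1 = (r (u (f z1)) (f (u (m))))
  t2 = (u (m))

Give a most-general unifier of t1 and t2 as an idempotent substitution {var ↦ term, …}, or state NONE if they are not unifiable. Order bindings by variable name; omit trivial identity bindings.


head clash or occurs-check failure — not unifiable

NONE (not unifiable)


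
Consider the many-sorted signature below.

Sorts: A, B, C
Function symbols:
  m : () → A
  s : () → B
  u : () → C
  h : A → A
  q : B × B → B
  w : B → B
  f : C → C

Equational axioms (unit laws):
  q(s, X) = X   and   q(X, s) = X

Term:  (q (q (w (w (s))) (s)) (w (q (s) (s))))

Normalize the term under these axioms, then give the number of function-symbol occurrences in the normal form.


size = 6

1. (q (q (w (w (s))) (s)) (w (q (s) (s))))  →  (q (w (w (s))) (w (q (s) (s))))
2. (q (w (w (s))) (w (q (s) (s))))  →  (q (w (w (s))) (w (s)))
normal form: (q (w (w (s))) (w (s)))


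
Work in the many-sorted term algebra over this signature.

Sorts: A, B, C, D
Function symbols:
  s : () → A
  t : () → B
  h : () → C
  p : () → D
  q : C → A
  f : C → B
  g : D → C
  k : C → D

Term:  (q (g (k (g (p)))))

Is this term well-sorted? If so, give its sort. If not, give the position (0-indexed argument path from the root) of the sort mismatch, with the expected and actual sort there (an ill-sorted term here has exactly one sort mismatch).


        (p) : D
      (g (p)) : C
    (k (g (p))) : D
  (g (k (g (p)))) : C
(q (g (k (g (p))))) : A

well-sorted; sort = A


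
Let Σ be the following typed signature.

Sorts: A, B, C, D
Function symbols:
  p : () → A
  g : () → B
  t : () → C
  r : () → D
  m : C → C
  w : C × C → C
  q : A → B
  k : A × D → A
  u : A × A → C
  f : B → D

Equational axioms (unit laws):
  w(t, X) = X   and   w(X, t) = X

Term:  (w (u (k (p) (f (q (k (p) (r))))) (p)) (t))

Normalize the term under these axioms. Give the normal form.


normal form = (u (k (p) (f (q (k (p) (r))))) (p))

1. (w (u (k (p) (f (q (k (p) (r))))) (p)) (t))  →  (u (k (p) (f (q (k (p) (r))))) (p))


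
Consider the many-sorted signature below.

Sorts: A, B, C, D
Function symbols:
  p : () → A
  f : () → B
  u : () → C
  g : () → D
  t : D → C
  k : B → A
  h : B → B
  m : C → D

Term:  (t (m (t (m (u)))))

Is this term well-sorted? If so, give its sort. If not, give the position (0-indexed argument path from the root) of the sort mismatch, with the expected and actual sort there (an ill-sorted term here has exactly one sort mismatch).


well-sorted; sort = C

        (u) : C
      (m (u)) : D
    (t (m (u))) : C
  (m (t (m (u)))) : D
(t (m (t (m (u))))) : C


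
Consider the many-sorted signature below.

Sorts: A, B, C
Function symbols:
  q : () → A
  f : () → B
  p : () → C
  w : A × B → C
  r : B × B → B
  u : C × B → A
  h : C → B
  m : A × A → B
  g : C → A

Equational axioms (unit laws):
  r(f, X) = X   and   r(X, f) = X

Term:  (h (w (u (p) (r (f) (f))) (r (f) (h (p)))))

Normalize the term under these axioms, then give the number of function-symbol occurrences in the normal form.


1. (h (w (u (p) (r (f) (f))) (r (f) (h (p)))))  →  (h (w (u (p) (f)) (r (f) (h (p)))))
2. (h (w (u (p) (f)) (r (f) (h (p)))))  →  (h (w (u (p) (f)) (h (p))))
normal form: (h (w (u (p) (f)) (h (p))))

size = 7


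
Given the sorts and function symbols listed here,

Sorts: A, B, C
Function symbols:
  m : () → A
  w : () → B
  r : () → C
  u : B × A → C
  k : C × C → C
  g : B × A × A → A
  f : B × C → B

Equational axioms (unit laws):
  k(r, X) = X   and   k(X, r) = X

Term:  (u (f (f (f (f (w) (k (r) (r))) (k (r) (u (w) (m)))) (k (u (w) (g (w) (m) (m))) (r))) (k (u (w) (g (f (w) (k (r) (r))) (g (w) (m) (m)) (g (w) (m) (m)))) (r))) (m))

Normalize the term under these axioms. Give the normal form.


normal form = (u (f (f (f (f (w) (r)) (u (w) (m))) (u (w) (g (w) (m) (m)))) (u (w) (g (f (w) (r)) (g (w) (m) (m)) (g (w) (m) (m))))) (m))

1. (u (f (f (f (f (w) (k (r) (r))) (k (r) (u (w) (m)))) (k (u (w) (g (w) (m) (m))) (r))) (k (u (w) (g (f (w) (k (r) (r))) (g (w) (m) (m)) (g (w) (m) (m)))) (r))) (m))  →  (u (f (f (f (f (w) (r)) (k (r) (u (w) (m)))) (k (u (w) (g (w) (m) (m))) (r))) (k (u (w) (g (f (w) (k (r) (r))) (g (w) (m) (m)) (g (w) (m) (m)))) (r))) (m))
2. (u (f (f (f (f (w) (r)) (k (r) (u (w) (m)))) (k (u (w) (g (w) (m) (m))) (r))) (k (u (w) (g (f (w) (k (r) (r))) (g (w) (m) (m)) (g (w) (m) (m)))) (r))) (m))  →  (u (f (f (f (f (w) (r)) (u (w) (m))) (k (u (w) (g (w) (m) (m))) (r))) (k (u (w) (g (f (w) (k (r) (r))) (g (w) (m) (m)) (g (w) (m) (m)))) (r))) (m))
3. (u (f (f (f (f (w) (r)) (u (w) (m))) (k (u (w) (g (w) (m) (m))) (r))) (k (u (w) (g (f (w) (k (r) (r))) (g (w) (m) (m)) (g (w) (m) (m)))) (r))) (m))  →  (u (f (f (f (f (w) (r)) (u (w) (m))) (u (w) (g (w) (m) (m)))) (k (u (w) (g (f (w) (k (r) (r))) (g (w) (m) (m)) (g (w) (m) (m)))) (r))) (m))
4. (u (f (f (f (f (w) (r)) (u (w) (m))) (u (w) (g (w) (m) (m)))) (k (u (w) (g (f (w) (k (r) (r))) (g (w) (m) (m)) (g (w) (m) (m)))) (r))) (m))  →  (u (f (f (f (f (w) (r)) (u (w) (m))) (u (w) (g (w) (m) (m)))) (u (w) (g (f (w) (k (r) (r))) (g (w) (m) (m)) (g (w) (m) (m))))) (m))
5. (u (f (f (f (f (w) (r)) (u (w) (m))) (u (w) (g (w) (m) (m)))) (u (w) (g (f (w) (k (r) (r))) (g (w) (m) (m)) (g (w) (m) (m))))) (m))  →  (u (f (f (f (f (w) (r)) (u (w) (m))) (u (w) (g (w) (m) (m)))) (u (w) (g (f (w) (r)) (g (w) (m) (m)) (g (w) (m) (m))))) (m))


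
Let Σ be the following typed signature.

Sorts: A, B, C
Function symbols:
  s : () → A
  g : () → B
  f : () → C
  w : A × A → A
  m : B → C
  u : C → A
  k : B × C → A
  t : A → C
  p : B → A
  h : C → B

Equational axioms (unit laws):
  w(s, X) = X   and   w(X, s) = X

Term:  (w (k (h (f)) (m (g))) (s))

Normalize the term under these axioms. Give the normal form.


1. (w (k (h (f)) (m (g))) (s))  →  (k (h (f)) (m (g)))

normal form = (k (h (f)) (m (g)))


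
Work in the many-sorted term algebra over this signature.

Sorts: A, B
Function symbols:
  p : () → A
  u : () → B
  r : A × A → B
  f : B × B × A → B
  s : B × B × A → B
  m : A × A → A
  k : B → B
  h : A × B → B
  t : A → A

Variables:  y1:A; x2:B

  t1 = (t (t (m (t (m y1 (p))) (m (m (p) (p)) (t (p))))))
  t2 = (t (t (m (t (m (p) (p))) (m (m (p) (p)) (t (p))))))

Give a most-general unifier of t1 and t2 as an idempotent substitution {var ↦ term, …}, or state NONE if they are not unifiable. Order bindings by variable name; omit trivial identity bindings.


{y1 ↦ (p)}


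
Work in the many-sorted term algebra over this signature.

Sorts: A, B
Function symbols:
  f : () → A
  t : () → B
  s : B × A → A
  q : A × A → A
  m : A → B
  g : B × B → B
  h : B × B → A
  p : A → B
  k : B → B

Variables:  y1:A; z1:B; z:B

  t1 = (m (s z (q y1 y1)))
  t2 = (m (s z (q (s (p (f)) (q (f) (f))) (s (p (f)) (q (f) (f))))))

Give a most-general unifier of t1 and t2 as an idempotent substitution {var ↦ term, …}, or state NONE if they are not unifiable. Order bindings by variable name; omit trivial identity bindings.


{y1 ↦ (s (p (f)) (q (f) (f)))}


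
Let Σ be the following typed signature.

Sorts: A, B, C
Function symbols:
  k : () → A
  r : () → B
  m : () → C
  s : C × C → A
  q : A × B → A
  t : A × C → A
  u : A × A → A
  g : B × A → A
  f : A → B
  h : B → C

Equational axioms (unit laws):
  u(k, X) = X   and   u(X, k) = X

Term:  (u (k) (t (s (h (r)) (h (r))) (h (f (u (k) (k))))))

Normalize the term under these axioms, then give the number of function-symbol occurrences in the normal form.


1. (u (k) (t (s (h (r)) (h (r))) (h (f (u (k) (k))))))  →  (t (s (h (r)) (h (r))) (h (f (u (k) (k)))))
2. (t (s (h (r)) (h (r))) (h (f (u (k) (k)))))  →  (t (s (h (r)) (h (r))) (h (f (k))))
normal form: (t (s (h (r)) (h (r))) (h (f (k))))

size = 9


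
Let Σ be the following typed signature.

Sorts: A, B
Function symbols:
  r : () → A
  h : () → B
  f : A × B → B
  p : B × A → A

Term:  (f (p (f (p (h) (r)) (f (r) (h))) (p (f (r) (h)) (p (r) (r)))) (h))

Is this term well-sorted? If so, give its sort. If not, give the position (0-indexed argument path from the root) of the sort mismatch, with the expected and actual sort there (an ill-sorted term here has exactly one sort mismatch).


        (h) : B
        (r) : A
      (p (h) (r)) : A
        (r) : A
        (h) : B
      (f (r) (h)) : B
    (f (p (h) (r)) (f (r) (h))) : B
        (r) : A
        (h) : B
      (f (r) (h)) : B
        (r) : A
        (r) : A
      (p (r) (r)) : ✗ arg 0 at [0, 1, 1, 0] has sort A, expected B
  (h) : B

ill-sorted at position [0, 1, 1, 0]: expected B, got A


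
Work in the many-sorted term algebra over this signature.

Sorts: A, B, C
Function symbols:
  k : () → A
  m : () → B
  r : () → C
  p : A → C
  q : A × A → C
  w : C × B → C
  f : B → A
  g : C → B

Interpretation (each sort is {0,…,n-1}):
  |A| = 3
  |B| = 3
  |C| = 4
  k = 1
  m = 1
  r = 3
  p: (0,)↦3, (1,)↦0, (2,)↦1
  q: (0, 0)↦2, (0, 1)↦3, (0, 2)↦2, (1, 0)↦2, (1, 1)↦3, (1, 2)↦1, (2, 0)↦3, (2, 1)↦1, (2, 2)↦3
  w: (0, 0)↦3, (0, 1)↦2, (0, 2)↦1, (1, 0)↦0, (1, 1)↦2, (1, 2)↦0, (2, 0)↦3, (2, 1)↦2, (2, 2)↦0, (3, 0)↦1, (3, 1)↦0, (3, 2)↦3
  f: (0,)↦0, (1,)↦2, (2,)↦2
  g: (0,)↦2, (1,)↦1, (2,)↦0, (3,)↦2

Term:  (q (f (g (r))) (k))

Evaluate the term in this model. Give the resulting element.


value = 1

  r = 3
  (g (r)) = g(3,) = 2
  (f (g (r))) = f(2,) = 2
  k = 1
  (q (f (g (r))) (k)) = q(2, 1) = 1


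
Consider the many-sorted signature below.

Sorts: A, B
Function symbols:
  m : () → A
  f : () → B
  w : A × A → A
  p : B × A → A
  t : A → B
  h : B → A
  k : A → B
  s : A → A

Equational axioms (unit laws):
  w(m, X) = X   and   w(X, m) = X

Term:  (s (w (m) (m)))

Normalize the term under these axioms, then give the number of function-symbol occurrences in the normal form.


1. (s (w (m) (m)))  →  (s (m))
normal form: (s (m))

size = 2


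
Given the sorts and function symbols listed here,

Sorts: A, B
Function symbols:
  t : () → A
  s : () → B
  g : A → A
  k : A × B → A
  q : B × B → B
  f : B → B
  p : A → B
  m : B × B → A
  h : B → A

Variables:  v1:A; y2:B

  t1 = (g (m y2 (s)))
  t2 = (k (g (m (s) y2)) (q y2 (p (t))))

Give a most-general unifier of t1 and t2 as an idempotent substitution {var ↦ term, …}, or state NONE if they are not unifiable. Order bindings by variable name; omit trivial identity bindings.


NONE (not unifiable)

head clash or occurs-check failure — not unifiable


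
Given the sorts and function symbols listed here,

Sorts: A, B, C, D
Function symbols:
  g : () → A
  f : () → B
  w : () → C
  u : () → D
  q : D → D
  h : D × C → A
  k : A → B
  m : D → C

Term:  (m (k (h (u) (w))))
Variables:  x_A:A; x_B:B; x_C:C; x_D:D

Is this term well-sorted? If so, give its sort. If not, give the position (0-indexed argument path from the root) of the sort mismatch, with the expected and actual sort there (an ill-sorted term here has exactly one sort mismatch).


      (u) : D
      (w) : C
    (h (u) (w)) : A
  (k (h (u) (w))) : B
(m (k (h (u) (w)))) : ✗ arg 0 at [0] has sort B, expected D

ill-sorted at position [0]: expected D, got B


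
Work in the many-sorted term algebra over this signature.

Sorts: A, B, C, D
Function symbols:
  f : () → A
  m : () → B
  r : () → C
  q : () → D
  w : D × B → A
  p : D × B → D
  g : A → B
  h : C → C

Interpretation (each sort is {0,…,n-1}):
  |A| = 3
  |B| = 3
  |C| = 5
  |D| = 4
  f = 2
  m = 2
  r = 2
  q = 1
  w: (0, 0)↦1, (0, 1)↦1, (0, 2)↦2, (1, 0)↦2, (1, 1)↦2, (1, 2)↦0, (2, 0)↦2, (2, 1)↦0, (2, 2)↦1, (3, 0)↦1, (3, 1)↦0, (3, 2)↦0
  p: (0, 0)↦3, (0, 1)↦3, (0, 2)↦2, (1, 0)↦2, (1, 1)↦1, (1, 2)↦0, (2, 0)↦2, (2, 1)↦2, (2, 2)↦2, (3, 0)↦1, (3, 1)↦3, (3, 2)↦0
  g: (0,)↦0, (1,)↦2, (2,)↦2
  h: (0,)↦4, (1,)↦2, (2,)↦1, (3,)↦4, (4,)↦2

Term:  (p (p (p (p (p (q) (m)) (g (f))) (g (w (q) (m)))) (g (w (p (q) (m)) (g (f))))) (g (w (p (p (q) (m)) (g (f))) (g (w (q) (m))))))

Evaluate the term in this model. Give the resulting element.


value = 2

  q = 1
  m = 2
  (p (q) (m)) = p(1, 2) = 0
  f = 2
  (g (f)) = g(2,) = 2
  (p (p (q) (m)) (g (f))) = p(0, 2) = 2
  q = 1
  m = 2
  (w (q) (m)) = w(1, 2) = 0
  (g (w (q) (m))) = g(0,) = 0
  (p (p (p (q) (m)) (g (f))) (g (w (q) (m)))) = p(2, 0) = 2
  q = 1
  m = 2
  (p (q) (m)) = p(1, 2) = 0
  f = 2
  (g (f)) = g(2,) = 2
  (w (p (q) (m)) (g (f))) = w(0, 2) = 2
  (g (w (p (q) (m)) (g (f)))) = g(2,) = 2
  (p (p (p (p (q) (m)) (g (f))) (g (w (q) (m)))) (g (w (p (q) (m)) (g (f))))) = p(2, 2) = 2
  q = 1
  m = 2
  (p (q) (m)) = p(1, 2) = 0
  f = 2
  (g (f)) = g(2,) = 2
  (p (p (q) (m)) (g (f))) = p(0, 2) = 2
  q = 1
  m = 2
  (w (q) (m)) = w(1, 2) = 0
  (g (w (q) (m))) = g(0,) = 0
  (w (p (p (q) (m)) (g (f))) (g (w (q) (m)))) = w(2, 0) = 2
  (g (w (p (p (q) (m)) (g (f))) (g (w (q) (m))))) = g(2,) = 2
  (p (p (p (p (p (q) (m)) (g (f))) (g (w (q) (m)))) (g (w (p (q) (m)) (g (f))))) (g (w (p (p (q) (m)) (g (f))) (g (w (q) (m)))))) = p(2, 2) = 2


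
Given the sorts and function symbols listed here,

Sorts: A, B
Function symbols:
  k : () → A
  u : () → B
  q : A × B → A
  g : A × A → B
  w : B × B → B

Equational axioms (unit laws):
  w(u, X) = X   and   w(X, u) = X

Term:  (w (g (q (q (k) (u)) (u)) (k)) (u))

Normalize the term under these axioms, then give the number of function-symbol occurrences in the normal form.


size = 7

1. (w (g (q (q (k) (u)) (u)) (k)) (u))  →  (g (q (q (k) (u)) (u)) (k))
normal form: (g (q (q (k) (u)) (u)) (k))


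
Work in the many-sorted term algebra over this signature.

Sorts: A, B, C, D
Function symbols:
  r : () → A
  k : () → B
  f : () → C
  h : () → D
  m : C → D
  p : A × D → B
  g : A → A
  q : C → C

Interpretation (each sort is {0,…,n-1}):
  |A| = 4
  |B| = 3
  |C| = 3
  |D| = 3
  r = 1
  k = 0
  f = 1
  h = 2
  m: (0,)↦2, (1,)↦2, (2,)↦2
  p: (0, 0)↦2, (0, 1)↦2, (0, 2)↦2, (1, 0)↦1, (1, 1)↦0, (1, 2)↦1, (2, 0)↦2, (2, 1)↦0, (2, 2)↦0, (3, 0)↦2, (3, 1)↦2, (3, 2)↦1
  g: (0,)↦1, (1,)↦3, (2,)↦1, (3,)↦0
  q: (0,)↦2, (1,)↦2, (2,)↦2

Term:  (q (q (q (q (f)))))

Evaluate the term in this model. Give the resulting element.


  f = 1
  (q (f)) = q(1,) = 2
  (q (q (f))) = q(2,) = 2
  (q (q (q (f)))) = q(2,) = 2
  (q (q (q (q (f))))) = q(2,) = 2

value = 2


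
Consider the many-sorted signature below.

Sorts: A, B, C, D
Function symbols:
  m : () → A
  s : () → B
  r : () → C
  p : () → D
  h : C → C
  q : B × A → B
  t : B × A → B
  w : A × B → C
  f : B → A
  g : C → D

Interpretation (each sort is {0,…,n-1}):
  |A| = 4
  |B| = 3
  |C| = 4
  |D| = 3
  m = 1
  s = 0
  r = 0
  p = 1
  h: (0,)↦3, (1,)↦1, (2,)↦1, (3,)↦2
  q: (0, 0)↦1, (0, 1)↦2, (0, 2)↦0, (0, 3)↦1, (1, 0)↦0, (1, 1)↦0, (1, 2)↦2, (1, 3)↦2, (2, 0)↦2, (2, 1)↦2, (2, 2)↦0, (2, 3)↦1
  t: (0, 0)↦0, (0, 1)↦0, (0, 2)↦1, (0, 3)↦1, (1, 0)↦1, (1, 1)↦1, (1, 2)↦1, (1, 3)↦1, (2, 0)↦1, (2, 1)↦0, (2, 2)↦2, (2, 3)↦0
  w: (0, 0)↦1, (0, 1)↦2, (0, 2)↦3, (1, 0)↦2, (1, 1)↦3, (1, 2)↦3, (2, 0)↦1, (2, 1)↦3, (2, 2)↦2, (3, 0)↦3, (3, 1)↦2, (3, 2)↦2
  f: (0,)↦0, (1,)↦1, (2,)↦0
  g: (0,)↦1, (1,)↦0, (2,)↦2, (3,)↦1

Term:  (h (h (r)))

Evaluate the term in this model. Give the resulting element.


  r = 0
  (h (r)) = h(0,) = 3
  (h (h (r))) = h(3,) = 2

value = 2
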